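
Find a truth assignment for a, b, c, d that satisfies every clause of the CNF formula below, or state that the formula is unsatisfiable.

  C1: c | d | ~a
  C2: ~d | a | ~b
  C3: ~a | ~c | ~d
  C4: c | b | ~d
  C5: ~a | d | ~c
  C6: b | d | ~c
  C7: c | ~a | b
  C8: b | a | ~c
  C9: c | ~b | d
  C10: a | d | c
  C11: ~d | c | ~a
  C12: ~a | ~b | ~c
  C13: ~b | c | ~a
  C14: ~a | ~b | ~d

a ↦ 0; b ↦ 1; c ↦ 1; d ↦ 0

Try c = 1.
Try a = 0.
(b) alone gives b = 1.
(~d) alone gives d = 0.
Every clause now holds.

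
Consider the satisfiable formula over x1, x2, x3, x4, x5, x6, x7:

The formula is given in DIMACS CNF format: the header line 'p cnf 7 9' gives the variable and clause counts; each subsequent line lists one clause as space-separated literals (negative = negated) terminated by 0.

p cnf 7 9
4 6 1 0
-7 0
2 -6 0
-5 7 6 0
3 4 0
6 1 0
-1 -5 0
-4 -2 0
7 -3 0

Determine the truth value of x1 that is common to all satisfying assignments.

True

Suppose x1 = False.
Unit clause (¬x7) forces x7 = False.
Unit clause (x6) forces x6 = True.
Unit clause (x2) forces x2 = True.
Unit clause (¬x4) forces x4 = False.
Unit clause (x3) forces x3 = True.
But (¬x3) is also a unit clause — contradiction.
So every satisfying assignment has x1 = True.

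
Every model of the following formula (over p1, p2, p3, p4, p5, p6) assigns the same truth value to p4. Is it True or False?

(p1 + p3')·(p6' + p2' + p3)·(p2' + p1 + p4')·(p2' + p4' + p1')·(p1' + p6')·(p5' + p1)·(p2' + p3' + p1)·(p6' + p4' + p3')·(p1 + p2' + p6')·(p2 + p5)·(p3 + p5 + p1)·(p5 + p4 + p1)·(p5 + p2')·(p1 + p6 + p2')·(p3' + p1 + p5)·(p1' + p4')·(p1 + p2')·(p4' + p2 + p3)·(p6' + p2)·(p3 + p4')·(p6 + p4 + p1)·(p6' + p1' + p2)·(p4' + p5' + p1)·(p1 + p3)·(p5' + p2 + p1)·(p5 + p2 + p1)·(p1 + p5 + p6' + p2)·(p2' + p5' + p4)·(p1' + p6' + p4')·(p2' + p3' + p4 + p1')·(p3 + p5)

False

Suppose p4 = 1.
(p1') alone gives p1 = 0.
(p3') alone gives p3 = 0.
Now (p3) is unsatisfied and unit — conflict.
So every satisfying assignment has p4 = False.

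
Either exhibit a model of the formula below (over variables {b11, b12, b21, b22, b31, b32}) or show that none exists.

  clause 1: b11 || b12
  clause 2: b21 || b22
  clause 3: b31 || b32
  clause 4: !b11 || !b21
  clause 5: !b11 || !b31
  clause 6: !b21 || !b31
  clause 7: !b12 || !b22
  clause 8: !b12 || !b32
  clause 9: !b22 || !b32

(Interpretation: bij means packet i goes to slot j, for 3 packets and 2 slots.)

Case b11 = true:
Unit clause (!b21) forces b21 = false.
Unit clause (b22) forces b22 = true.
Unit clause (!b31) forces b31 = false.
Unit clause (b32) forces b32 = true.
Now (!b32) is unsatisfied and unit — conflict.
That branch fails; take b11 = false instead.
Unit clause (b12) forces b12 = true.
Unit clause (!b22) forces b22 = false.
Unit clause (b21) forces b21 = true.
Unit clause (!b31) forces b31 = false.
Unit clause (b32) forces b32 = true.
Now (!b32) is unsatisfied and unit — conflict.
Both values of b11 lead to a conflict.

UNSATISFIABLE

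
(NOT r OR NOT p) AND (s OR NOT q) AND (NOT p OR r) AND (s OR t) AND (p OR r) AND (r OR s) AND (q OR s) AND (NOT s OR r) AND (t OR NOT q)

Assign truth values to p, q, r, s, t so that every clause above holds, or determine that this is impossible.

p ↦ false, q ↦ false, r ↦ true, s ↦ true, t ↦ true

Suppose r = true.
The clause (NOT p) is unit, so p = false.
Suppose s = true.
Suppose t = true.
All clauses hold; q can take either value.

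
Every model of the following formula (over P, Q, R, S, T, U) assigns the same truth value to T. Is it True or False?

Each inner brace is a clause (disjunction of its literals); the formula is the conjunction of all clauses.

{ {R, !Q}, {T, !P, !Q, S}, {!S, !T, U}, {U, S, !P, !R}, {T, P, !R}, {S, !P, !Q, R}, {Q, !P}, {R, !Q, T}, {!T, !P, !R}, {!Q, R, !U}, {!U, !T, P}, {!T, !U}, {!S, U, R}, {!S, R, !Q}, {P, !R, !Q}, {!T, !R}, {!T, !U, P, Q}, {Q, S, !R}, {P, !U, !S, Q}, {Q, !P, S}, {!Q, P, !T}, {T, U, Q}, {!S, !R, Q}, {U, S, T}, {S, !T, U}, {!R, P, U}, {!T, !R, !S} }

False

Suppose T = true.
From the singleton clause (!U), U = false.
From the singleton clause (!S), S = false.
That conflicts with the unit clause (S).
So every satisfying assignment has T = False.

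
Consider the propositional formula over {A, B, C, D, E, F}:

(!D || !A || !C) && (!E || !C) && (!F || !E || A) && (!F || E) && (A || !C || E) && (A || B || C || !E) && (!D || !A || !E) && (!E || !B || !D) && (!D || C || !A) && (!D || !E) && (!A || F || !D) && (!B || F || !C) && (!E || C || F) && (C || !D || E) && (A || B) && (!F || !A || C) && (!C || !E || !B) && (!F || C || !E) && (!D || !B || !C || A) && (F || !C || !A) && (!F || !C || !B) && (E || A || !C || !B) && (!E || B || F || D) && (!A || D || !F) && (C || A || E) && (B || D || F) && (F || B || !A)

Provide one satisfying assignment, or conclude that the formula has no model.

Case E = false:
Unit clause (!F) forces F = false.
Case A = true:
Unit clause (!D) forces D = false.
Unit clause (!C) forces C = false.
Unit clause (B) forces B = true.
All clauses are satisfied.

A ↦ true, B ↦ true, C ↦ false, D ↦ false, E ↦ false, F ↦ false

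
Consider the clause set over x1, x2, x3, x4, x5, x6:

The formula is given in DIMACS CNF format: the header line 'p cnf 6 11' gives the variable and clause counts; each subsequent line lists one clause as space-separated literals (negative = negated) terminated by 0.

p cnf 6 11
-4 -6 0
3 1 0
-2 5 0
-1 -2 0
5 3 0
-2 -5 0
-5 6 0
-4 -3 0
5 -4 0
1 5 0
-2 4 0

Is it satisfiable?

Try x4 = False.
The clause (¬x2) is unit, so x2 = False.
Try x3 = True.
Try x5 = False.
The clause (x1) is unit, so x1 = True.
All clauses hold; x6 can take either value.
A satisfying assignment: x1=True, x2=False, x3=True, x4=False, x5=False, x6=True.

Yes, satisfiable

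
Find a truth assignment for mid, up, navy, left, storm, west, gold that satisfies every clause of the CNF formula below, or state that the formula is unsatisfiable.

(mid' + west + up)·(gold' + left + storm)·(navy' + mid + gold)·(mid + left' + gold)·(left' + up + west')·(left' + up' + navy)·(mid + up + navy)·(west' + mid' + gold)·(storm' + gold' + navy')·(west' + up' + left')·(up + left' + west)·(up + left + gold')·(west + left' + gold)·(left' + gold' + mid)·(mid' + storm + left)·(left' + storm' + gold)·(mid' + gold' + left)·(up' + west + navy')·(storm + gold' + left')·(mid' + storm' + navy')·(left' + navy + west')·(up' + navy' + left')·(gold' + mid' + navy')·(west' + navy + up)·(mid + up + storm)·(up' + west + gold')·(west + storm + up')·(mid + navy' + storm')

mid ↦ 0; up ↦ 1; navy ↦ 0; left ↦ 0; storm ↦ 0; west ↦ 1; gold ↦ 0

Try mid = 0.
Try navy = 0.
The clause (up) is unit, so up = 1.
The clause (left') is unit, so left = 0.
Try gold = 0.
Try west = 1.
All clauses hold; storm can take either value.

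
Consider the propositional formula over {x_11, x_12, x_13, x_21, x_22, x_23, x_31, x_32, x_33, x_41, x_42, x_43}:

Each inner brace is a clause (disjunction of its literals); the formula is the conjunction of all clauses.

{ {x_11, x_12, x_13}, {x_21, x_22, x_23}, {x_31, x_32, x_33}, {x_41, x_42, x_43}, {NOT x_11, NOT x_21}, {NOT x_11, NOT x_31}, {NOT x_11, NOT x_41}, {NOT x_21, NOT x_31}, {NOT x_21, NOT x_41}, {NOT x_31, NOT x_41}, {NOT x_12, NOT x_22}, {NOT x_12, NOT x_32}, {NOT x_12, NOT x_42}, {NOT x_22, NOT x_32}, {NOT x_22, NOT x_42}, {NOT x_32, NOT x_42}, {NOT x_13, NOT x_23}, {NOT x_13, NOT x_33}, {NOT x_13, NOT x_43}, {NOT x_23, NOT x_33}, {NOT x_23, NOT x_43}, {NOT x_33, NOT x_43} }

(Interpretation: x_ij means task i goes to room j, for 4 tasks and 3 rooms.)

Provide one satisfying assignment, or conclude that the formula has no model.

UNSATISFIABLE

Case x_11 = false:
Case x_12 = true:
Unit clause (NOT x_22) forces x_22 = false.
Unit clause (NOT x_32) forces x_32 = false.
Unit clause (NOT x_42) forces x_42 = false.
Case x_21 = true:
Unit clause (NOT x_31) forces x_31 = false.
Unit clause (x_33) forces x_33 = true.
Unit clause (NOT x_41) forces x_41 = false.
Unit clause (x_43) forces x_43 = true.
That conflicts with the unit clause (NOT x_43).
So x_21 must be the other value — set x_21 = false.
Unit clause (x_23) forces x_23 = true.
Unit clause (NOT x_13) forces x_13 = false.
Unit clause (NOT x_33) forces x_33 = false.
Unit clause (x_31) forces x_31 = true.
Unit clause (NOT x_41) forces x_41 = false.
Unit clause (x_43) forces x_43 = true.
That conflicts with the unit clause (NOT x_43).
Both values of x_21 lead to a conflict.
So x_12 must be the other value — set x_12 = false.
Unit clause (x_13) forces x_13 = true.
Unit clause (NOT x_23) forces x_23 = false.
Unit clause (NOT x_33) forces x_33 = false.
Unit clause (NOT x_43) forces x_43 = false.
Case x_21 = true:
Unit clause (NOT x_31) forces x_31 = false.
Unit clause (x_32) forces x_32 = true.
Unit clause (NOT x_41) forces x_41 = false.
Unit clause (x_42) forces x_42 = true.
That conflicts with the unit clause (NOT x_42).
So x_21 must be the other value — set x_21 = false.
Unit clause (x_22) forces x_22 = true.
Unit clause (NOT x_32) forces x_32 = false.
Unit clause (x_31) forces x_31 = true.
Unit clause (NOT x_41) forces x_41 = false.
Unit clause (x_42) forces x_42 = true.
That conflicts with the unit clause (NOT x_42).
Both values of x_21 lead to a conflict.
Both values of x_12 lead to a conflict.
So x_11 must be the other value — set x_11 = true.
Unit clause (NOT x_21) forces x_21 = false.
Unit clause (NOT x_31) forces x_31 = false.
Unit clause (NOT x_41) forces x_41 = false.
Case x_22 = true:
Unit clause (NOT x_12) forces x_12 = false.
Unit clause (NOT x_32) forces x_32 = false.
Unit clause (x_33) forces x_33 = true.
Unit clause (NOT x_42) forces x_42 = false.
Unit clause (x_43) forces x_43 = true.
That conflicts with the unit clause (NOT x_43).
So x_22 must be the other value — set x_22 = false.
Unit clause (x_23) forces x_23 = true.
Unit clause (NOT x_13) forces x_13 = false.
Unit clause (NOT x_33) forces x_33 = false.
Unit clause (x_32) forces x_32 = true.
Unit clause (NOT x_12) forces x_12 = false.
Unit clause (NOT x_42) forces x_42 = false.
Unit clause (x_43) forces x_43 = true.
That conflicts with the unit clause (NOT x_43).
Both values of x_22 lead to a conflict.
Both values of x_11 lead to a conflict.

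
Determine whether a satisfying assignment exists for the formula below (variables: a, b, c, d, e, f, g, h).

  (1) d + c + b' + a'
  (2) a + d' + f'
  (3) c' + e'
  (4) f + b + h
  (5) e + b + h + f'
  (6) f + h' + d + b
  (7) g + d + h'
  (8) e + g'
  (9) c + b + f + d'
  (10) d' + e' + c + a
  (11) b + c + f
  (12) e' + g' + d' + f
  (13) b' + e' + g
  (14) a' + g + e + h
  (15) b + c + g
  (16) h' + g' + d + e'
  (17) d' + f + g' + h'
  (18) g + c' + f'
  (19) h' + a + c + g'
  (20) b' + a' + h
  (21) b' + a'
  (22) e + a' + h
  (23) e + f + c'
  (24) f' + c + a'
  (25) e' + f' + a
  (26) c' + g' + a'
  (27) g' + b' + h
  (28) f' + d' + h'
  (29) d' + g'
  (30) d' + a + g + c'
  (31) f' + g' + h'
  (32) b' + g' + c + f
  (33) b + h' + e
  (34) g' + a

Satisfiable

Suppose c = 0.
Suppose e = 0.
(g') alone gives g = 0.
(b) alone gives b = 1.
(a') alone gives a = 0.
Suppose d = 0.
(h') alone gives h = 0.
Every clause is now satisfied; f is unconstrained.
A satisfying assignment: a: 0, b: 1, c: 0, d: 0, e: 0, f: 1, g: 0, h: 0.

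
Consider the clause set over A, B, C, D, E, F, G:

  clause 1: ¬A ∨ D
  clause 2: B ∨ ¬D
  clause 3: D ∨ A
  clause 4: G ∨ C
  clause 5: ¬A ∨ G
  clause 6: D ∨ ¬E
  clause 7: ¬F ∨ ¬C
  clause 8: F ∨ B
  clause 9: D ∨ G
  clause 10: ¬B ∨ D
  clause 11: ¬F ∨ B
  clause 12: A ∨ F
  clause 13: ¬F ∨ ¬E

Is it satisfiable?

Branch on A: set A = True.
The clause (D) is unit, so D = True.
The clause (B) is unit, so B = True.
The clause (G) is unit, so G = True.
Branch on F: set F = False.
All clauses hold; C, E can take either value.
A satisfying assignment: A: True,  B: True,  C: True,  D: True,  E: False,  F: False,  G: True.

Satisfiable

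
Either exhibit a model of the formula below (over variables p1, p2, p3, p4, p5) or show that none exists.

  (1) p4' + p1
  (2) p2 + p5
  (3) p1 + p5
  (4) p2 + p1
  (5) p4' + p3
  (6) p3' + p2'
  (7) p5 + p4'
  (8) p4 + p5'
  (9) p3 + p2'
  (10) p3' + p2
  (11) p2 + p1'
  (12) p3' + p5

UNSATISFIABLE

Suppose p4 = 0.
Unit clause (p5') forces p5 = 0.
Unit clause (p2) forces p2 = 1.
Unit clause (p1) forces p1 = 1.
Unit clause (p3') forces p3 = 0.
But (p3) is also a unit clause — contradiction.
That branch fails; take p4 = 1 instead.
Unit clause (p1) forces p1 = 1.
Unit clause (p3) forces p3 = 1.
Unit clause (p2') forces p2 = 0.
But (p2) is also a unit clause — contradiction.
Either choice for p4 ends in contradiction.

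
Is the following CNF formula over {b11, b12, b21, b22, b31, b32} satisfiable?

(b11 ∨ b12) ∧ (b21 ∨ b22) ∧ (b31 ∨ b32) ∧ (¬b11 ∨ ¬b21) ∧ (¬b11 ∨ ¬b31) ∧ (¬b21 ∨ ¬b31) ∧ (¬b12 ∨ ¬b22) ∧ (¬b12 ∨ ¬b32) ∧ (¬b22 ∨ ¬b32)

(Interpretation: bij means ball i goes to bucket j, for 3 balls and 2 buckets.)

Case b11 = True:
(¬b21) alone gives b21 = False.
(b22) alone gives b22 = True.
(¬b31) alone gives b31 = False.
(b32) alone gives b32 = True.
Now (¬b32) is unsatisfied and unit — conflict.
Undo b11 and try b11 = False.
(b12) alone gives b12 = True.
(¬b22) alone gives b22 = False.
(b21) alone gives b21 = True.
(¬b31) alone gives b31 = False.
(b32) alone gives b32 = True.
Now (¬b32) is unsatisfied and unit — conflict.
Either choice for b11 ends in contradiction.
No assignment satisfies every clause.

No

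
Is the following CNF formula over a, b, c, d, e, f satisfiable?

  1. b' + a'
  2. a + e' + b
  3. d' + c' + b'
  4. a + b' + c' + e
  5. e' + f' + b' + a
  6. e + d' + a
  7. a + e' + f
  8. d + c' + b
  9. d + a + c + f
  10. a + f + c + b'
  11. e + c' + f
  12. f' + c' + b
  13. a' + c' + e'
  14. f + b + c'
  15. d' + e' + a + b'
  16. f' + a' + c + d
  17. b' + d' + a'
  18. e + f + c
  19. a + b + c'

Yes

Case b = 0:
Case a = 1:
Case d = 1:
Case f = 1:
From the singleton clause (c'), c = 0.
Every clause is now satisfied; e is unconstrained.
A satisfying assignment: a: 1, b: 0, c: 0, d: 1, e: 1, f: 1.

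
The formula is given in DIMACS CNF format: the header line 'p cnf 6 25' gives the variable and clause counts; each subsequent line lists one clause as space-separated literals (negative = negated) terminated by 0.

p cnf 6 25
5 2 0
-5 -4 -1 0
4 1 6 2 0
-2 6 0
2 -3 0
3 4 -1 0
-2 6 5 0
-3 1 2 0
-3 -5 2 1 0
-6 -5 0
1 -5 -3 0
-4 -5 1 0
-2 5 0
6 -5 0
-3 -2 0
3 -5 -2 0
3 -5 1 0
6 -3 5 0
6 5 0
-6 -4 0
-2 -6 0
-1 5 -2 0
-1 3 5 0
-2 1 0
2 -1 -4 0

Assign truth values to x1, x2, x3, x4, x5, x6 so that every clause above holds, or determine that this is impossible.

Case x5 = True:
Unit clause (¬x6) forces x6 = False.
That conflicts with the unit clause (x6).
Undo x5 and try x5 = False.
Unit clause (x2) forces x2 = True.
That conflicts with the unit clause (¬x2).
Both values of x5 lead to a conflict.

UNSATISFIABLE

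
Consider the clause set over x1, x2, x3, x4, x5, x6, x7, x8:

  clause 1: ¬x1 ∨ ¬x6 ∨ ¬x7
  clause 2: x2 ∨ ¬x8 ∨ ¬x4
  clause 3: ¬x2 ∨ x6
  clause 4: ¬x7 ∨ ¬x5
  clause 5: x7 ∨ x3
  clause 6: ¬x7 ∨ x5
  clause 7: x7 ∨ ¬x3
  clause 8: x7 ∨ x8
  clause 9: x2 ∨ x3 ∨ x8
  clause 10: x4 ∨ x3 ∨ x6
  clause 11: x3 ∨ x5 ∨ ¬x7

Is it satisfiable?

Case x2 = False:
Case x8 = False:
Unit clause (x7) forces x7 = True.
Unit clause (¬x5) forces x5 = False.
But (x5) is also a unit clause — contradiction.
That branch fails; take x8 = True instead.
Unit clause (¬x4) forces x4 = False.
Case x7 = False:
Unit clause (x3) forces x3 = True.
But (¬x3) is also a unit clause — contradiction.
That branch fails; take x7 = True instead.
Unit clause (¬x5) forces x5 = False.
But (x5) is also a unit clause — contradiction.
Both values of x7 lead to a conflict.
Both values of x8 lead to a conflict.
That branch fails; take x2 = True instead.
Unit clause (x6) forces x6 = True.
Case x1 = False:
Case x7 = False:
Unit clause (x3) forces x3 = True.
But (¬x3) is also a unit clause — contradiction.
That branch fails; take x7 = True instead.
Unit clause (¬x5) forces x5 = False.
But (x5) is also a unit clause — contradiction.
Both values of x7 lead to a conflict.
That branch fails; take x1 = True instead.
Unit clause (¬x7) forces x7 = False.
Unit clause (x3) forces x3 = True.
But (¬x3) is also a unit clause — contradiction.
Both values of x1 lead to a conflict.
Both values of x2 lead to a conflict.
No assignment satisfies every clause.

No, unsatisfiable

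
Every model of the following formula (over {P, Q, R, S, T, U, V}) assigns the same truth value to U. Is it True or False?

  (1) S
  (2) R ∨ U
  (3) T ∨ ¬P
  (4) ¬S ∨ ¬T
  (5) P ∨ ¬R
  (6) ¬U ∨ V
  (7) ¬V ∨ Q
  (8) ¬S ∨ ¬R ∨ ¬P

Suppose U = False.
Unit clause (S) forces S = True.
Unit clause (R) forces R = True.
Unit clause (¬T) forces T = False.
Unit clause (¬P) forces P = False.
That conflicts with the unit clause (P).
So every satisfying assignment has U = True.

True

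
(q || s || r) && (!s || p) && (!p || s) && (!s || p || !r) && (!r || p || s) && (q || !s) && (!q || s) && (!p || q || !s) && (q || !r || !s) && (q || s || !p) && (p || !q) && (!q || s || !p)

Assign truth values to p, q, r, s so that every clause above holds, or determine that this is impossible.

p: true,  q: true,  r: false,  s: true

Try s = true.
The clause (p) is unit, so p = true.
The clause (q) is unit, so q = true.
No clause remains; r is free.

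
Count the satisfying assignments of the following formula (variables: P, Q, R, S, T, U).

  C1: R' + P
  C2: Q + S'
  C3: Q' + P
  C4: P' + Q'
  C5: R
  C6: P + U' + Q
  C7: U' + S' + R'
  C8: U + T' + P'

There are 2^6 = 64 truth assignments over (P, Q, R, S, T, U).
Split on U. With U = 1, the clauses containing U are satisfied and U' drops from the rest; 2 of the 2^5 = 32 assignments to the other variables satisfy what remains.
With U = 0, by the same count on the reduced clause set, 1 assignment works.
Total: 2 + 1 = 3.

3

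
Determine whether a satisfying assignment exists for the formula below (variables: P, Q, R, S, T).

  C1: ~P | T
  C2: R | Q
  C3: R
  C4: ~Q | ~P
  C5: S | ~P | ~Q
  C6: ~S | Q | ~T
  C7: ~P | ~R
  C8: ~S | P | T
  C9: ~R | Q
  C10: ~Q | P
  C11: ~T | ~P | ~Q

(R) alone gives R = 1.
(~P) alone gives P = 0.
(Q) alone gives Q = 1.
That conflicts with the unit clause (~Q).
No assignment satisfies every clause.

Unsatisfiable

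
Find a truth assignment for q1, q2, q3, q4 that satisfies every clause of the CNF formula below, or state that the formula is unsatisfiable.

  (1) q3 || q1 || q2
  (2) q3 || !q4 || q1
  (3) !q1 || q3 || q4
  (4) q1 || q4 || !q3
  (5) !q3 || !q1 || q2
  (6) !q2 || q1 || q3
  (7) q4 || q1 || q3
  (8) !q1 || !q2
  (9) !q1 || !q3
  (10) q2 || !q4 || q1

q1=false,  q2=true,  q3=true,  q4=true

Suppose q1 = false.
Suppose q3 = true.
Unit clause (q4) forces q4 = true.
Unit clause (q2) forces q2 = true.
This assignment satisfies each clause.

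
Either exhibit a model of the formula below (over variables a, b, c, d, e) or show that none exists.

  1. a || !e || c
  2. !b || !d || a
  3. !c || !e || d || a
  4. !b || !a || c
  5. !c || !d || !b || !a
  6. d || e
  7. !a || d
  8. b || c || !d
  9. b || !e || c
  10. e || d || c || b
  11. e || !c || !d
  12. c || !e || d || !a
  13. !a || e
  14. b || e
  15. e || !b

Suppose d = true.
Suppose b = false.
(c) alone gives c = true.
(e) alone gives e = true.
All clauses hold; a can take either value.

a: true, b: false, c: true, d: true, e: true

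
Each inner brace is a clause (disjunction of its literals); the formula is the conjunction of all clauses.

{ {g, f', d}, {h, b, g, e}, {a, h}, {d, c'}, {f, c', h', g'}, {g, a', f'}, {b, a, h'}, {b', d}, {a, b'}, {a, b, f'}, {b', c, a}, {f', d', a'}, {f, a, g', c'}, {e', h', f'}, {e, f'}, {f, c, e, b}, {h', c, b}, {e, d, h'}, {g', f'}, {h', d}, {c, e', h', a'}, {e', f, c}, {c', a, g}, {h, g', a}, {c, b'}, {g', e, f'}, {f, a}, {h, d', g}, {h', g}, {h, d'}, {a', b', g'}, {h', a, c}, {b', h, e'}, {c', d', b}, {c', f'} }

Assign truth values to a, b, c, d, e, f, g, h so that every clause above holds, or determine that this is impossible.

UNSATISFIABLE

Try a = 1.
Try d = 1.
Unit clause (f') forces f = 0.
Unit clause (h) forces h = 1.
Unit clause (g) forces g = 1.
Unit clause (c') forces c = 0.
Unit clause (b) forces b = 1.
That conflicts with the unit clause (b').
So d must be the other value — set d = 0.
Unit clause (c') forces c = 0.
Unit clause (b') forces b = 0.
Unit clause (h') forces h = 0.
Try g = 1.
Unit clause (f') forces f = 0.
Unit clause (e) forces e = 1.
That conflicts with the unit clause (e').
So g must be the other value — set g = 0.
Unit clause (f') forces f = 0.
Unit clause (e) forces e = 1.
That conflicts with the unit clause (e').
Either choice for g ends in contradiction.
Either choice for d ends in contradiction.
So a must be the other value — set a = 0.
Unit clause (h) forces h = 1.
Unit clause (b) forces b = 1.
That conflicts with the unit clause (b').
Either choice for a ends in contradiction.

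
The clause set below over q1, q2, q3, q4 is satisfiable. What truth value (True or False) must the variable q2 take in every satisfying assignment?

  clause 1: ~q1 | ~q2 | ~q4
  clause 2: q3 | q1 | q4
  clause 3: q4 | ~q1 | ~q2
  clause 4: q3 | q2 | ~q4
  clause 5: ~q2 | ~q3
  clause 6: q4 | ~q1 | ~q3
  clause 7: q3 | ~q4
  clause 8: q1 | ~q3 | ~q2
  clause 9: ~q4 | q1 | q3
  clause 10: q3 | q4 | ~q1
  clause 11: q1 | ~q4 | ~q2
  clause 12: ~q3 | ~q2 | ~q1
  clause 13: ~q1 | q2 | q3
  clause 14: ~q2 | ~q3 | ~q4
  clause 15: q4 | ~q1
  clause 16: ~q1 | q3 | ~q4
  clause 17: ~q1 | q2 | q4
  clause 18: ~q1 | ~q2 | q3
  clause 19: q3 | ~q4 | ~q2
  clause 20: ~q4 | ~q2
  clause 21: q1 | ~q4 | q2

Suppose q2 = 1.
From the singleton clause (~q3), q3 = 0.
From the singleton clause (~q4), q4 = 0.
From the singleton clause (q1), q1 = 1.
That conflicts with the unit clause (~q1).
So every satisfying assignment has q2 = False.

False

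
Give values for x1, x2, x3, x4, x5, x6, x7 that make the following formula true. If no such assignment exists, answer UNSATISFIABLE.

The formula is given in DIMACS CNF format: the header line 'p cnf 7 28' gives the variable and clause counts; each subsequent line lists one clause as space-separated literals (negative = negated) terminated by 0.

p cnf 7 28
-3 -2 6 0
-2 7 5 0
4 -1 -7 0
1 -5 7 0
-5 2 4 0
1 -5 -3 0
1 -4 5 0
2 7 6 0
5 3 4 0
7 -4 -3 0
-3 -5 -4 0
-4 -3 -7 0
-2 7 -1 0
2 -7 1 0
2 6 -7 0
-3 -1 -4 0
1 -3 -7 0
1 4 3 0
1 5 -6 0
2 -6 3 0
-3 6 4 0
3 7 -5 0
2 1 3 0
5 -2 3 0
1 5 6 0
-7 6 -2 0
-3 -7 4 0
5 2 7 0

Branch on x3: set x3 = False.
Branch on x5: set x5 = True.
(x7) alone gives x7 = True.
Branch on x4: set x4 = True.
Branch on x2: set x2 = True.
(x6) alone gives x6 = True.
No clause remains; x1 is free.

x1: True,  x2: True,  x3: False,  x4: True,  x5: True,  x6: True,  x7: True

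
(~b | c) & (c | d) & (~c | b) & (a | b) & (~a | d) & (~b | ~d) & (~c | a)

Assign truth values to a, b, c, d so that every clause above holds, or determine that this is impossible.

Branch on b: set b = 0.
(~c) alone gives c = 0.
(d) alone gives d = 1.
(a) alone gives a = 1.
This assignment satisfies each clause.

a=1; b=0; c=0; d=1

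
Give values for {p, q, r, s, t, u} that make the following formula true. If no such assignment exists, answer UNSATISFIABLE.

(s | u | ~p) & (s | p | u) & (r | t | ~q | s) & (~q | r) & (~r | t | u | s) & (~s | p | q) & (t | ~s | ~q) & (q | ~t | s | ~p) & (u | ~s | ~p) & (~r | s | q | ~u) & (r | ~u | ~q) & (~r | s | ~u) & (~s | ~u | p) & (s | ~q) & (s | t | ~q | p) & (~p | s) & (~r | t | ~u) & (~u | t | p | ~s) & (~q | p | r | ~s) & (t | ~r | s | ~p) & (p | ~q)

p ↦ 1,  q ↦ 0,  r ↦ 1,  s ↦ 1,  t ↦ 1,  u ↦ 1

Try q = 0.
Try s = 1.
Unit clause (p) forces p = 1.
Unit clause (u) forces u = 1.
Try r = 1.
Unit clause (t) forces t = 1.
All clauses are satisfied.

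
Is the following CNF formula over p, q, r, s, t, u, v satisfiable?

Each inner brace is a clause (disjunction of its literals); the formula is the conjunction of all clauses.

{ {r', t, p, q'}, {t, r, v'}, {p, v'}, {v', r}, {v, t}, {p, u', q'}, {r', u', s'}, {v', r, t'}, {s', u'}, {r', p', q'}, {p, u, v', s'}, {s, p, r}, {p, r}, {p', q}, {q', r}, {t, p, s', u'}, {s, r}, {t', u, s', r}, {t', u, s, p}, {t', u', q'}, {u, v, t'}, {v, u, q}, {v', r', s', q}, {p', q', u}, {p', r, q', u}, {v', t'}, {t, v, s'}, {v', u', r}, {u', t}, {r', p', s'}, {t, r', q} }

Satisfiable

Branch on p: set p = 0.
(v') alone gives v = 0.
(t) alone gives t = 1.
(r) alone gives r = 1.
(u) alone gives u = 1.
(q') alone gives q = 0.
(s') alone gives s = 0.
Every clause now holds.
A satisfying assignment: p ↦ 0,  q ↦ 0,  r ↦ 1,  s ↦ 0,  t ↦ 1,  u ↦ 1,  v ↦ 0.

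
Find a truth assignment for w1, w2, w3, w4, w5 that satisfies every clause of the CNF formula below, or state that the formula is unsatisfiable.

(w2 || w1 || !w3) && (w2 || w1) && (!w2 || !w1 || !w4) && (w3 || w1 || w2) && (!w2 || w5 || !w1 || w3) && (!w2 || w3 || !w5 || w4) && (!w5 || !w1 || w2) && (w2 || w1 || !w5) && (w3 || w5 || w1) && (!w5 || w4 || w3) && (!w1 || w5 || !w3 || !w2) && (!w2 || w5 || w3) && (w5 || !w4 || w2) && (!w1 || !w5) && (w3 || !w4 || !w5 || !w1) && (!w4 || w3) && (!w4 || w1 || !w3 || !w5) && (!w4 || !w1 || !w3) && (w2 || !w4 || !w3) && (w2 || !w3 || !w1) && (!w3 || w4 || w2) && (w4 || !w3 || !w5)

Branch on w2: set w2 = false.
From the singleton clause (w1), w1 = true.
From the singleton clause (!w5), w5 = false.
From the singleton clause (!w4), w4 = false.
From the singleton clause (!w3), w3 = false.
Every clause now holds.

w1=true, w2=false, w3=false, w4=false, w5=false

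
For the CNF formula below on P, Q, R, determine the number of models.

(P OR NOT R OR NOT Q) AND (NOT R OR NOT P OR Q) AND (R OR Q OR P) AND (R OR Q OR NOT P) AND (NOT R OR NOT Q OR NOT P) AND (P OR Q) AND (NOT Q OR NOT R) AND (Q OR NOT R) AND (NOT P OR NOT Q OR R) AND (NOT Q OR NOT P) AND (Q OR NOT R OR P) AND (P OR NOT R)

There are 2^3 = 8 truth assignments over (P, Q, R).
Split on R. With R = true, the clauses containing R are satisfied and NOT R drops from the rest; 0 of the 2^2 = 4 assignments to the other variables satisfy what remains.
With R = false, by the same count on the reduced clause set, 1 assignment works.
Total: 0 + 1 = 1.

1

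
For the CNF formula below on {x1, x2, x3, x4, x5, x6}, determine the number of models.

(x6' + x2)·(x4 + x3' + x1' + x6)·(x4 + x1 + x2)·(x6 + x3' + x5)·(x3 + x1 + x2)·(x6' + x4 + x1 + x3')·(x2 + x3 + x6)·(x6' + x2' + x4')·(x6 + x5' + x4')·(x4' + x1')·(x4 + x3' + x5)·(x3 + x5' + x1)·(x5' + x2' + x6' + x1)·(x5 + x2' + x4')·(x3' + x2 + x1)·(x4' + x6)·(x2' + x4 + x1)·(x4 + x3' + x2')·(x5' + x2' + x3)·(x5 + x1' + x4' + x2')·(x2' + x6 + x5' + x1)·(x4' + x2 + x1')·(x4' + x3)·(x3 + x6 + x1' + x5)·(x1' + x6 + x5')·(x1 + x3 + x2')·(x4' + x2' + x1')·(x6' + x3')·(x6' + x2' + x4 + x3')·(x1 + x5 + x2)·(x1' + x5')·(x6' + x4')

1

There are 2^6 = 64 truth assignments over (x1, x2, x3, x4, x5, x6).
Split on x5. With x5 = 1, the clauses containing x5 are satisfied and x5' drops from the rest; 0 of the 2^5 = 32 assignments to the other variables satisfy what remains.
With x5 = 0, by the same count on the reduced clause set, 1 assignment works.
(One model: x1=T, x2=T, x3=F, x4=F, x5=F, x6=T.)
Total: 0 + 1 = 1.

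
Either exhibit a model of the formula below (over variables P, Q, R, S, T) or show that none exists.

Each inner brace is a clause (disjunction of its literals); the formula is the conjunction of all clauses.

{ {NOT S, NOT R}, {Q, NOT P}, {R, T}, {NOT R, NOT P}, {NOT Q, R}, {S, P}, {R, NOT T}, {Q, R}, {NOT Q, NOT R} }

UNSATISFIABLE

Try S = false.
The clause (P) is unit, so P = true.
The clause (Q) is unit, so Q = true.
The clause (NOT R) is unit, so R = false.
Now (R) is unsatisfied and unit — conflict.
So S must be the other value — set S = true.
The clause (NOT R) is unit, so R = false.
The clause (T) is unit, so T = true.
Now (NOT T) is unsatisfied and unit — conflict.
Both values of S lead to a conflict.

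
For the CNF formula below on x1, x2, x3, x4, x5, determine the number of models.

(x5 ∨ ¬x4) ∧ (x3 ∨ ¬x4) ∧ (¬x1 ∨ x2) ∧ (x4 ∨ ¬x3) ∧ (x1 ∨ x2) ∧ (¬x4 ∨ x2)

6

There are 2^5 = 32 truth assignments over (x1, x2, x3, x4, x5).
Split on x5. With x5 = True, the clauses containing x5 are satisfied and ¬x5 drops from the rest; 4 of the 2^4 = 16 assignments to the other variables satisfy what remains.
With x5 = False, by the same count on the reduced clause set, 2 assignments work.
(One model: x1=F, x2=T, x3=F, x4=F, x5=F.)
Total: 4 + 2 = 6.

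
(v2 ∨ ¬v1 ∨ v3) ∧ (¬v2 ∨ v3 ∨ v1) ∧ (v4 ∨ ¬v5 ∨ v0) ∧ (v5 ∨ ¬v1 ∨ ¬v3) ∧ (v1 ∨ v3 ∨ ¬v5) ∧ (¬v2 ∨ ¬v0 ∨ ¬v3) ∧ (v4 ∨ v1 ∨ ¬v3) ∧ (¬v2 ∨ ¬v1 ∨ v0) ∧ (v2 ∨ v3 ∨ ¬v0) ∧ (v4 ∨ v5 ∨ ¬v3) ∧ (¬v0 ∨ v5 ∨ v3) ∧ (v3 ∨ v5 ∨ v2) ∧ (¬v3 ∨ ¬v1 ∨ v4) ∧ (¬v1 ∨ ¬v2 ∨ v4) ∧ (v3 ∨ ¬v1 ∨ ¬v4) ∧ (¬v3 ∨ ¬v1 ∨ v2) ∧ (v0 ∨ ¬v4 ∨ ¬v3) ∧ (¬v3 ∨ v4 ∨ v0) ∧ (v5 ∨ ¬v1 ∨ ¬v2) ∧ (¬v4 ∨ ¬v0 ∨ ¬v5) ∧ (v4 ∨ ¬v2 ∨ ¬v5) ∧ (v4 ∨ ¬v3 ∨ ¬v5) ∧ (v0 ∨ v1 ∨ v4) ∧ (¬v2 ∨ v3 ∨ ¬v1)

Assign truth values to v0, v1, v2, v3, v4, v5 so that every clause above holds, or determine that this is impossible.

Case v2 = False:
Case v1 = False:
Case v3 = True:
(v4) alone gives v4 = True.
(v0) alone gives v0 = True.
(¬v5) alone gives v5 = False.
This assignment satisfies each clause.

v0=True, v1=False, v2=False, v3=True, v4=True, v5=False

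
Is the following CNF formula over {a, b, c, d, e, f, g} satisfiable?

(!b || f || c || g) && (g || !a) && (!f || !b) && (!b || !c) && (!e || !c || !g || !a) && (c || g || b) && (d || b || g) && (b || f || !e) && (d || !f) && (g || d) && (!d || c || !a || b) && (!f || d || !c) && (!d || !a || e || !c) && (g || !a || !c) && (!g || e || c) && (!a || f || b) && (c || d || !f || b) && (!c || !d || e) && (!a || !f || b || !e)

Satisfiable

Case g = true:
Case f = true:
The clause (!b) is unit, so b = false.
The clause (d) is unit, so d = true.
Case c = false:
The clause (!a) is unit, so a = false.
The clause (e) is unit, so e = true.
Every clause now holds.
A satisfying assignment: a=false, b=false, c=false, d=true, e=true, f=true, g=true.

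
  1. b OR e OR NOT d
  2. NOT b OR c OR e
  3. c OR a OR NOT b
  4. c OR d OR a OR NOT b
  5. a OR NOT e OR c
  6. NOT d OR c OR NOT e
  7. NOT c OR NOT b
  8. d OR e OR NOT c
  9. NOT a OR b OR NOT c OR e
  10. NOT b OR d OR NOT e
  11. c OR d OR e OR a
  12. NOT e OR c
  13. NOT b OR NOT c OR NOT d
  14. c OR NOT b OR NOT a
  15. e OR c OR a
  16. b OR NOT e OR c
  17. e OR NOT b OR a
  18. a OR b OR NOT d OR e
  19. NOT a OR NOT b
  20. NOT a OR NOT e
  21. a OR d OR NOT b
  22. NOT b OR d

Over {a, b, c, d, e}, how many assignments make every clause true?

There are 2^5 = 32 truth assignments over (a, b, c, d, e).
Split on c. With c = true, the clauses containing c are satisfied and NOT c drops from the rest; 2 of the 2^4 = 16 assignments to the other variables satisfy what remains.
With c = false, by the same count on the reduced clause set, 1 assignment works.
(One model: a=F, b=F, c=T, d=F, e=T.)
Total: 2 + 1 = 3.

3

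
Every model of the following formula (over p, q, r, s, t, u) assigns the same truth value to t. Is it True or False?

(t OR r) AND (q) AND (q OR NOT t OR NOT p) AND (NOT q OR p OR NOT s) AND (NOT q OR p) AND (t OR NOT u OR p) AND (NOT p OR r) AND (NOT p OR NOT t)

Suppose t = true.
(q) alone gives q = true.
(p) alone gives p = true.
Now (NOT p) is unsatisfied and unit — conflict.
So every satisfying assignment has t = False.

False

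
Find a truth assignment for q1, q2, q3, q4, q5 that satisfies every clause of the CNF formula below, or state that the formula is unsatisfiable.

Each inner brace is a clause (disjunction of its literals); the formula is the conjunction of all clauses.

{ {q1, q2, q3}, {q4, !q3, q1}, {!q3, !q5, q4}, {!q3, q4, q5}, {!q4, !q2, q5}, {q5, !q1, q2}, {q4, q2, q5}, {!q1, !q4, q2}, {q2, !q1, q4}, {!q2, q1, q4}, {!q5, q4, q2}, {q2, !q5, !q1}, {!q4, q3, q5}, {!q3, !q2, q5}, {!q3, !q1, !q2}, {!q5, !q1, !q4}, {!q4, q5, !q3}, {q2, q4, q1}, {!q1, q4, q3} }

Case q1 = false:
Case q2 = true:
Unit clause (q4) forces q4 = true.
Unit clause (q5) forces q5 = true.
No clause remains; q3 is free.

q1 ↦ false; q2 ↦ true; q3 ↦ false; q4 ↦ true; q5 ↦ true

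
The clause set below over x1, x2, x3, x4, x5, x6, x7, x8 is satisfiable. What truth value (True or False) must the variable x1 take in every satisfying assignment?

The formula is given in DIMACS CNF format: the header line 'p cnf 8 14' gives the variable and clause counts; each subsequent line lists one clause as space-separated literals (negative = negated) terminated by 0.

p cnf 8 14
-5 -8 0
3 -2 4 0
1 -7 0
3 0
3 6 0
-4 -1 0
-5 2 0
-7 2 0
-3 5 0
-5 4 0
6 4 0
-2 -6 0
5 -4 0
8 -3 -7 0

False

Suppose x1 = True.
The clause (x3) is unit, so x3 = True.
The clause (¬x4) is unit, so x4 = False.
The clause (x5) is unit, so x5 = True.
Now (¬x5) is unsatisfied and unit — conflict.
So every satisfying assignment has x1 = False.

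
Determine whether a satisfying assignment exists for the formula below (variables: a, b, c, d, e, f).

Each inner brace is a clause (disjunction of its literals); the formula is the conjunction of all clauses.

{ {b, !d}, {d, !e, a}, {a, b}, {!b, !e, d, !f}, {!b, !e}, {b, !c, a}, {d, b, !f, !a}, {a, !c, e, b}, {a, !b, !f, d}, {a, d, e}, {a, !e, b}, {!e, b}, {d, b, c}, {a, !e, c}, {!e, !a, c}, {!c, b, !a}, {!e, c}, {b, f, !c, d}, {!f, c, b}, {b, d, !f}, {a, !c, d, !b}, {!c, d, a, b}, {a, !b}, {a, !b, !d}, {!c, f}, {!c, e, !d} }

Branch on b: set b = true.
The clause (!e) is unit, so e = false.
The clause (a) is unit, so a = true.
Branch on c: set c = true.
The clause (f) is unit, so f = true.
The clause (!d) is unit, so d = false.
All clauses are satisfied.
A satisfying assignment: a ↦ true,  b ↦ true,  c ↦ true,  d ↦ false,  e ↦ false,  f ↦ true.

Satisfiable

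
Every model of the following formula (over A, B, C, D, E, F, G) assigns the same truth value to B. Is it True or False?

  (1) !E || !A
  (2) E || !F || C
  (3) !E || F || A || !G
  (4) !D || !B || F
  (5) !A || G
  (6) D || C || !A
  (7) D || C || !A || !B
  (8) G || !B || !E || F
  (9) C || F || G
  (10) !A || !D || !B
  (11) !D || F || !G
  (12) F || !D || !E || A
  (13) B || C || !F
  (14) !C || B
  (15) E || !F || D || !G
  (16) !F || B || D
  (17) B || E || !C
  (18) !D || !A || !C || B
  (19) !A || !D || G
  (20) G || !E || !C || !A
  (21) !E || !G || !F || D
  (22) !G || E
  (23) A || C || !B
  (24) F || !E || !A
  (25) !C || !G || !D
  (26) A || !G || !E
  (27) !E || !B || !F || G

Suppose B = false.
The clause (!C) is unit, so C = false.
The clause (!F) is unit, so F = false.
The clause (G) is unit, so G = true.
The clause (!D) is unit, so D = false.
The clause (!A) is unit, so A = false.
The clause (!E) is unit, so E = false.
But (E) is also a unit clause — contradiction.
So every satisfying assignment has B = True.

True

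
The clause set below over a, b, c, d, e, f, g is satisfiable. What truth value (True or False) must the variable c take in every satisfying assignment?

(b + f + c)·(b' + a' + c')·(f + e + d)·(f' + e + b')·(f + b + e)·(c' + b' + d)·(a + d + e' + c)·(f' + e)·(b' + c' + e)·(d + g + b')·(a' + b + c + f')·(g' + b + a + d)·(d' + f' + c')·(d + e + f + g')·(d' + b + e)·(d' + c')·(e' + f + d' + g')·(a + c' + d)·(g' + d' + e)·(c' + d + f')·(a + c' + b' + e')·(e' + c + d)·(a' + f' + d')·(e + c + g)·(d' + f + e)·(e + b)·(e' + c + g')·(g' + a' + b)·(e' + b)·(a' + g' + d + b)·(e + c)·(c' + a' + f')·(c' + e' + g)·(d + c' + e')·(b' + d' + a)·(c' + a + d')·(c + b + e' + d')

Suppose c = 1.
From the singleton clause (d'), d = 0.
From the singleton clause (b'), b = 0.
From the singleton clause (a), a = 1.
From the singleton clause (f'), f = 0.
From the singleton clause (e), e = 1.
Now (e') is unsatisfied and unit — conflict.
So every satisfying assignment has c = False.

False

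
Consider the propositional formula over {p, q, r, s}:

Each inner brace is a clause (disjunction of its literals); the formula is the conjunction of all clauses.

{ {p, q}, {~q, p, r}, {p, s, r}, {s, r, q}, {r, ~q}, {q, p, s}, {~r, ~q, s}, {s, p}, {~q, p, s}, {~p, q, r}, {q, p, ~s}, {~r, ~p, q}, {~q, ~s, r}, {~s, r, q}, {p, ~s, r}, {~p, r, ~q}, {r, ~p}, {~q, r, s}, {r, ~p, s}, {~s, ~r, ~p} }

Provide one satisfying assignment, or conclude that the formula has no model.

Branch on p: set p = 0.
Unit clause (q) forces q = 1.
Unit clause (r) forces r = 1.
Unit clause (s) forces s = 1.
All clauses are satisfied.

p=0; q=1; r=1; s=1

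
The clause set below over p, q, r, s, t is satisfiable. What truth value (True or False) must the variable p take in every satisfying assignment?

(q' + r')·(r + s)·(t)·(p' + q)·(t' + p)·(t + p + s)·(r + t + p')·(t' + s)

True

Suppose p = 0.
(t) alone gives t = 1.
Now (t') is unsatisfied and unit — conflict.
So every satisfying assignment has p = True.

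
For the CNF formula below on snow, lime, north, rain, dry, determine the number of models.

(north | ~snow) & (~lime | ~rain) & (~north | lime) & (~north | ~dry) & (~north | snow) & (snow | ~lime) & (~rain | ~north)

There are 2^5 = 32 truth assignments over (snow, lime, north, rain, dry).
Split on lime. With lime = 1, the clauses containing lime are satisfied and ~lime drops from the rest; 1 of the 2^4 = 16 assignments to the other variables satisfy what remains.
With lime = 0, by the same count on the reduced clause set, 4 assignments work.
(One model: snow=F, lime=F, north=F, rain=F, dry=F.)
Total: 1 + 4 = 5.

5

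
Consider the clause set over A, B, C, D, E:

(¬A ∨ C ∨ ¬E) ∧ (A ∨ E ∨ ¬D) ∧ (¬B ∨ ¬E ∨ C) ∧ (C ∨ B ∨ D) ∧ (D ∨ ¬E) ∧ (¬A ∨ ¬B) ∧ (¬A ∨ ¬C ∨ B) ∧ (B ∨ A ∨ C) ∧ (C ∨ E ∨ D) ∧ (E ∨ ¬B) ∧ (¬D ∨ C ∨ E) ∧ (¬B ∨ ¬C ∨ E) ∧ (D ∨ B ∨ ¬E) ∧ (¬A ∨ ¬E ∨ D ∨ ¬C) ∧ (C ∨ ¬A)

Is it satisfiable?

Try D = False.
The clause (¬E) is unit, so E = False.
The clause (C) is unit, so C = True.
The clause (¬B) is unit, so B = False.
The clause (¬A) is unit, so A = False.
This assignment satisfies each clause.
A satisfying assignment: A: False,  B: False,  C: True,  D: False,  E: False.

Yes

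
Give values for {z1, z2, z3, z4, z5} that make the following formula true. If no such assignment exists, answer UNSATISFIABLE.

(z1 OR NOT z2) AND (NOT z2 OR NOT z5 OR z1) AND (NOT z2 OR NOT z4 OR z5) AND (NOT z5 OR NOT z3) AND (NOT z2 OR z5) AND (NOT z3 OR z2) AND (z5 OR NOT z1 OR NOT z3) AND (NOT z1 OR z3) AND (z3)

UNSATISFIABLE

(z3) alone gives z3 = true.
(NOT z5) alone gives z5 = false.
(NOT z2) alone gives z2 = false.
That conflicts with the unit clause (z2).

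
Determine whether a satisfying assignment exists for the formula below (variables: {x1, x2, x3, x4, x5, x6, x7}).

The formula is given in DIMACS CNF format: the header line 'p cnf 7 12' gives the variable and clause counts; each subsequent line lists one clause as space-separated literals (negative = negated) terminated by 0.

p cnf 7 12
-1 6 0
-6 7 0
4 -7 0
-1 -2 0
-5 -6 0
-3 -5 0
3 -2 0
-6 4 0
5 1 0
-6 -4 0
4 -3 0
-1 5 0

Branch on x1: set x1 = False.
From the singleton clause (x5), x5 = True.
From the singleton clause (¬x6), x6 = False.
From the singleton clause (¬x3), x3 = False.
From the singleton clause (¬x2), x2 = False.
Branch on x4: set x4 = True.
No clause remains; x7 is free.
A satisfying assignment: x1 ↦ False; x2 ↦ False; x3 ↦ False; x4 ↦ True; x5 ↦ True; x6 ↦ False; x7 ↦ True.

Yes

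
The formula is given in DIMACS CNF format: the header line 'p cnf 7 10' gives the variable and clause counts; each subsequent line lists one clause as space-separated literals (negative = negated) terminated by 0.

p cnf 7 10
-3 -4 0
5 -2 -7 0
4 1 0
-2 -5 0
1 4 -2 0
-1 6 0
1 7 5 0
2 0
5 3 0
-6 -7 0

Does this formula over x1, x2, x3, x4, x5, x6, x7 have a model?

Satisfiable

From the singleton clause (x2), x2 = True.
From the singleton clause (¬x5), x5 = False.
From the singleton clause (¬x7), x7 = False.
From the singleton clause (x1), x1 = True.
From the singleton clause (x6), x6 = True.
From the singleton clause (x3), x3 = True.
From the singleton clause (¬x4), x4 = False.
This assignment satisfies each clause.
A satisfying assignment: x1 ↦ True, x2 ↦ True, x3 ↦ True, x4 ↦ False, x5 ↦ False, x6 ↦ True, x7 ↦ False.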